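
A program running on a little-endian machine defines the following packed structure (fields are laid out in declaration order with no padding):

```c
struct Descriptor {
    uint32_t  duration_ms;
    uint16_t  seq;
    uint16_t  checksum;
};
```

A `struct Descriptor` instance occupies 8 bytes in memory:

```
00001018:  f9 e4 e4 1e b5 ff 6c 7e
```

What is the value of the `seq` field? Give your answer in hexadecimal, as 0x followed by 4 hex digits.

`seq` follows `duration_ms` (4 bytes), so it starts at byte offset 4 and occupies 2 bytes.
Bytes at offsets 4..5: B5 FF.
Little-endian stores the least-significant byte at the lowest address.
Reassemble most-significant byte first: FF B5 → 0xFFB5.

0xFFB5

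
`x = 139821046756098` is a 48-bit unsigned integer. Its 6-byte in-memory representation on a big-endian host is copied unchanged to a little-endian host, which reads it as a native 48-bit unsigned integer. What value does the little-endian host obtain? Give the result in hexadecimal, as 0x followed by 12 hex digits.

0x02F3D29F2A7F

139821046756098 in 48-bit hexadecimal is 0x7F2A9FD2F302.
Stored big-endian, the bytes at ascending addresses are 7F 2A 9F D2 F3 02.
Read back as little-endian, the first byte is least significant, giving 0x02F3D29F2A7F.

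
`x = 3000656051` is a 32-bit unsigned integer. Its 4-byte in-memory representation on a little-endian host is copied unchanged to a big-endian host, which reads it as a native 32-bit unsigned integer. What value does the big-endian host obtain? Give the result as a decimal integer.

3009469106

3000656051 in 32-bit hexadecimal is 0xB2DA60B3.
Stored little-endian, the bytes at ascending addresses are B3 60 DA B2.
Read back as big-endian, the last byte is least significant, giving 0xB360DAB2.
0xB360DAB2 = 3009469106.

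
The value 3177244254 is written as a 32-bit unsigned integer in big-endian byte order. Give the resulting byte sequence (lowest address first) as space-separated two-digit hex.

BD 60 E6 5E

3177244254 in hexadecimal, padded to 32 bits, is 0xBD60E65E.
Split into bytes (most-significant first): BD 60 E6 5E.
Big-endian: lowest address holds the most-significant byte.
So the memory order matches the most-significant-first order: BD 60 E6 5E.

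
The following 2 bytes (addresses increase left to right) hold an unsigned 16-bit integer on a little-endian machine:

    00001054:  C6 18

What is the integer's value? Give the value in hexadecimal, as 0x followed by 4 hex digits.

In little-endian order the low byte comes first in memory.
Reassemble most-significant byte first: 18 C6 → 0x18C6.

0x18C6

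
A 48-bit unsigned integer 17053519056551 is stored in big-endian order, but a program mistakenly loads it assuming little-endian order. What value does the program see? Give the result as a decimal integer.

17053519056551 in 48-bit hexadecimal is 0x0F8294F20EA7.
Stored big-endian, the bytes at ascending addresses are 0F 82 94 F2 0E A7.
Read back as little-endian, the first byte is least significant, giving 0xA70EF294820F.
0xA70EF294820F = 183682641199631.

183682641199631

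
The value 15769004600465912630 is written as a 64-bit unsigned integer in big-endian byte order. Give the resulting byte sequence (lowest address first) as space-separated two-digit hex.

DA D6 C2 22 E8 45 73 36

15769004600465912630 in hexadecimal, padded to 64 bits, is 0xDAD6C222E8457336.
Split into bytes (most-significant first): DA D6 C2 22 E8 45 73 36.
Big-endian stores the most-significant byte at the lowest address.
So the memory order matches the most-significant-first order: DA D6 C2 22 E8 45 73 36.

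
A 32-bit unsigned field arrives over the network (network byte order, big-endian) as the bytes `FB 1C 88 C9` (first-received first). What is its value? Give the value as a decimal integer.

4212951241

In big-endian order the high byte comes first in memory.
The bytes are already most-significant first: 0xFB1C88C9.
0xFB1C88C9 = 4212951241.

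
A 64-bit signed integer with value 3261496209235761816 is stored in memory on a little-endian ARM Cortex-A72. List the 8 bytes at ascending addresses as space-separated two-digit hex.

98 DA C7 AB 85 29 43 2D

3261496209235761816 in hexadecimal, padded to 64 bits, is 0x2D432985ABC7DA98.
Split into bytes (most-significant first): 2D 43 29 85 AB C7 DA 98.
In little-endian order the low byte comes first in memory.
So at ascending addresses the bytes are 98 DA C7 AB 85 29 43 2D.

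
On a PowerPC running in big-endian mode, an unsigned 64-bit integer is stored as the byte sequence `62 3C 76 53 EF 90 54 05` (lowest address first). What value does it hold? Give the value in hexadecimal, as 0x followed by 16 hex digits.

In big-endian order the high byte comes first in memory.
The bytes are already most-significant first: 0x623C7653EF905405.

0x623C7653EF905405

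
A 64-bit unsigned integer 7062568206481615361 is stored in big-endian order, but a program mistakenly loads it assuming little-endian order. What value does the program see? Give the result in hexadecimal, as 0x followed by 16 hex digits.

7062568206481615361 in 64-bit hexadecimal is 0x6203485D5D4DEA01.
Stored big-endian, the bytes at ascending addresses are 62 03 48 5D 5D 4D EA 01.
Read back as little-endian, the first byte is least significant, giving 0x01EA4D5D5D480362.

0x01EA4D5D5D480362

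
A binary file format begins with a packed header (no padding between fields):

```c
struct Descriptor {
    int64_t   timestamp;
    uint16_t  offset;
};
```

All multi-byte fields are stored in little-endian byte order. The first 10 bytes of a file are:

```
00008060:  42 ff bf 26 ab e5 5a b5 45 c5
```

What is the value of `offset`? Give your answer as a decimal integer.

`offset` follows `timestamp` (8 bytes), so it starts at byte offset 8 and occupies 2 bytes.
Bytes at offsets 8..9: 45 C5.
Little-endian: lowest address holds the least-significant byte.
Reassemble most-significant byte first: C5 45 → 0xC545.
0xC545 = 50501.

50501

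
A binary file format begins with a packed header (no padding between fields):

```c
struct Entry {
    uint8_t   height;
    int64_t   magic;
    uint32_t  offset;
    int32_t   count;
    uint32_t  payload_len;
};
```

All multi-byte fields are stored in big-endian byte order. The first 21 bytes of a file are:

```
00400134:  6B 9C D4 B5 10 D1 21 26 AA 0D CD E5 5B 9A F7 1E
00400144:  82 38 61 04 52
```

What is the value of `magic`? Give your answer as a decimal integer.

-7145887624897419606

`magic` follows `height` (1 byte), so it starts at byte offset 1 and occupies 8 bytes.
Bytes at offsets 1..8: 9C D4 B5 10 D1 21 26 AA.
In big-endian order the high byte comes first in memory.
The bytes are already most-significant first: 0x9CD4B510D12126AA.
Top bit is set, so as a signed 64-bit value this is 0x9CD4B510D12126AA − 2^64 = -7145887624897419606.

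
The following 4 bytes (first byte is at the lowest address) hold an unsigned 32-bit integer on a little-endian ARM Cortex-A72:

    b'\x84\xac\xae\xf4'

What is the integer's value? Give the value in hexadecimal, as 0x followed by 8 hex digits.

Little-endian stores the least-significant byte at the lowest address.
Reassemble most-significant byte first: F4 AE AC 84 → 0xF4AEAC84.

0xF4AEAC84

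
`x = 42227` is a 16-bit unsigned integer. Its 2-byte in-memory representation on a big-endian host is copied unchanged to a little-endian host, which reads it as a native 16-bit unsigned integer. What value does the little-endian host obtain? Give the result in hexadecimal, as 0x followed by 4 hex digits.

0xF3A4

42227 in 16-bit hexadecimal is 0xA4F3.
Stored big-endian, the bytes at ascending addresses are A4 F3.
Read back as little-endian, the first byte is least significant, giving 0xF3A4.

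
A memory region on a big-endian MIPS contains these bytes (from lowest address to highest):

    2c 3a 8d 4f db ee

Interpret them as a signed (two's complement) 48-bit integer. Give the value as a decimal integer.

48629990546414

Big-endian: lowest address holds the most-significant byte.
The bytes are already most-significant first: 0x2C3A8D4FDBEE.
0x2C3A8D4FDBEE = 48629990546414.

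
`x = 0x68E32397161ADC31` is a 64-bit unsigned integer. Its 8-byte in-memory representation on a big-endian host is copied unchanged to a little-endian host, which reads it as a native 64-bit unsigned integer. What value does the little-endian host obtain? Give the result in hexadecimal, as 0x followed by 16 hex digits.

Stored big-endian, the bytes at ascending addresses are 68 E3 23 97 16 1A DC 31.
Read back as little-endian, the first byte is least significant, giving 0x31DC1A169723E368.

0x31DC1A169723E368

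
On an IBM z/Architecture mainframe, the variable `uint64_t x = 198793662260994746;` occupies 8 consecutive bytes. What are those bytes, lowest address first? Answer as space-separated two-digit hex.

198793662260994746 in hexadecimal, padded to 64 bits, is 0x02C241C856AA62BA.
Split into bytes (most-significant first): 02 C2 41 C8 56 AA 62 BA.
In big-endian order the high byte comes first in memory.
So the memory order matches the most-significant-first order: 02 C2 41 C8 56 AA 62 BA.

02 C2 41 C8 56 AA 62 BA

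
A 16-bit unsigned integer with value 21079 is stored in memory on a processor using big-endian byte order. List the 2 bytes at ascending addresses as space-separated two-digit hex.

21079 in hexadecimal, padded to 16 bits, is 0x5257.
Split into bytes (most-significant first): 52 57.
Big-endian stores the most-significant byte at the lowest address.
So the memory order matches the most-significant-first order: 52 57.

52 57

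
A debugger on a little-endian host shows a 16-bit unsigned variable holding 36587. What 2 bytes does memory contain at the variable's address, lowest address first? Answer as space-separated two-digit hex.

EB 8E

36587 in hexadecimal, padded to 16 bits, is 0x8EEB.
Split into bytes (most-significant first): 8E EB.
Little-endian stores the least-significant byte at the lowest address.
So at ascending addresses the bytes are EB 8E.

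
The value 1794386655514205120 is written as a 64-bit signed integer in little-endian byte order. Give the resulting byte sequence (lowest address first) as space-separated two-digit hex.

1794386655514205120 in hexadecimal, padded to 64 bits, is 0x18E6F127F7A01BC0.
Split into bytes (most-significant first): 18 E6 F1 27 F7 A0 1B C0.
Little-endian: lowest address holds the least-significant byte.
So at ascending addresses the bytes are C0 1B A0 F7 27 F1 E6 18.

C0 1B A0 F7 27 F1 E6 18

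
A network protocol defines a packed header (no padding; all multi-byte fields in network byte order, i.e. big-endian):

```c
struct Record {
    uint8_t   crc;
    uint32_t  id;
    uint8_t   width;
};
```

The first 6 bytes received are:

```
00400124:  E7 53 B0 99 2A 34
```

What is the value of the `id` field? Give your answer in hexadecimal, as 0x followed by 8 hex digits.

`id` follows `crc` (1 byte), so it starts at byte offset 1 and occupies 4 bytes.
Bytes at offsets 1..4: 53 B0 99 2A.
Big-endian stores the most-significant byte at the lowest address.
The bytes are already most-significant first: 0x53B0992A.

0x53B0992A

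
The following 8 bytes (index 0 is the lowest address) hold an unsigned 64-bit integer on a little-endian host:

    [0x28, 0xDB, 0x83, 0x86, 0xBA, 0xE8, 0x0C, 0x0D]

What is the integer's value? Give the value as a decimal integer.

940382310031940392

In little-endian order the low byte comes first in memory.
Reassemble most-significant byte first: 0D 0C E8 BA 86 83 DB 28 → 0x0D0CE8BA8683DB28.
0x0D0CE8BA8683DB28 = 940382310031940392.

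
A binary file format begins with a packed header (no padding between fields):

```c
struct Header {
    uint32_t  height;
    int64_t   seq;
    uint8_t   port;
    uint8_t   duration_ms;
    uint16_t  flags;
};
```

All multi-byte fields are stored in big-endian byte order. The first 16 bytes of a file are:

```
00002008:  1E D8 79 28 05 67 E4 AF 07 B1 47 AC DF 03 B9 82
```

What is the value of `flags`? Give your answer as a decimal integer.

47490

`flags` follows `height` (4 B), `seq` (8 B), `port` (1 B), `duration_ms` (1 B), so it starts at offset 4 + 8 + 1 + 1 = 14 and occupies 2 bytes.
Bytes at offsets 14..15: B9 82.
Big-endian: lowest address holds the most-significant byte.
The bytes are already most-significant first: 0xB982.
0xB982 = 47490.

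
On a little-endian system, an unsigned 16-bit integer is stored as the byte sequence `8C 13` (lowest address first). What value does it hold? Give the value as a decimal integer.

Little-endian stores the least-significant byte at the lowest address.
Reassemble most-significant byte first: 13 8C → 0x138C.
0x138C = 5004.

5004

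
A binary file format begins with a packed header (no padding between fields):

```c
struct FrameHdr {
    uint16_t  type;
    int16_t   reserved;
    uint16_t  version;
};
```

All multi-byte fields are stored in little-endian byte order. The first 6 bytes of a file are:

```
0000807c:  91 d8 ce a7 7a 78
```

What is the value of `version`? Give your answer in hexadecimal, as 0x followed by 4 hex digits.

0x787A

`version` follows `type` (2 B), `reserved` (2 B), so it starts at offset 2 + 2 = 4 and occupies 2 bytes.
Bytes at offsets 4..5: 7A 78.
In little-endian order the low byte comes first in memory.
Reassemble most-significant byte first: 78 7A → 0x787A.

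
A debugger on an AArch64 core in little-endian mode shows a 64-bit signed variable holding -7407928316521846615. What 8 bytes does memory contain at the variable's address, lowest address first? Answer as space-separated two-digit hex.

A9 68 28 EC 71 C0 31 99

Two's complement of -7407928316521846615 in 64 bits: 7407928316521846615 = 0x66CE3F8E13D79757; invert → 0x9931C071EC2868A8; add 1 → 0x9931C071EC2868A9.
Split into bytes (most-significant first): 99 31 C0 71 EC 28 68 A9.
Little-endian: lowest address holds the least-significant byte.
So at ascending addresses the bytes are A9 68 28 EC 71 C0 31 99.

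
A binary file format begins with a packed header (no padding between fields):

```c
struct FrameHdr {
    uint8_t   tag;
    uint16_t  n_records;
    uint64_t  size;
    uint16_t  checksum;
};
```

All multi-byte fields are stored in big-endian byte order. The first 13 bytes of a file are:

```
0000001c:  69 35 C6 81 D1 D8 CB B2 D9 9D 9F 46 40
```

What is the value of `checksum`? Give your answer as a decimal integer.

`checksum` follows `tag` (1 B), `n_records` (2 B), `size` (8 B), so it starts at offset 1 + 2 + 8 = 11 and occupies 2 bytes.
Bytes at offsets 11..12: 46 40.
In big-endian order the high byte comes first in memory.
The bytes are already most-significant first: 0x4640.
0x4640 = 17984.

17984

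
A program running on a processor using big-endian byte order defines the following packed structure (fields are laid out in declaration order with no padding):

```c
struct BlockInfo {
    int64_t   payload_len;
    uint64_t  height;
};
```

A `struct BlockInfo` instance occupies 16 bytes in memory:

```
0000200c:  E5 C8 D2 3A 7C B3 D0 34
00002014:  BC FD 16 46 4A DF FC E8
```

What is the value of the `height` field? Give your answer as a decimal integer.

`height` follows `payload_len` (8 bytes), so it starts at byte offset 8 and occupies 8 bytes.
Bytes at offsets 8..15: BC FD 16 46 4A DF FC E8.
Big-endian stores the most-significant byte at the lowest address.
The bytes are already most-significant first: 0xBCFD16464ADFFCE8.
0xBCFD16464ADFFCE8 = 13618065339397962984.

13618065339397962984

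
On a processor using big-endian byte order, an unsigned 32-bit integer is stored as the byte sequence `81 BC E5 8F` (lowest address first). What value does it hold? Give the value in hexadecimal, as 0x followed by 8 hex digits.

0x81BCE58F

Big-endian: lowest address holds the most-significant byte.
The bytes are already most-significant first: 0x81BCE58F.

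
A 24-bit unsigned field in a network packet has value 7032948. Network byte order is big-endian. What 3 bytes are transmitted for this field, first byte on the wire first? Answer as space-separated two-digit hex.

6B 50 74

7032948 in hexadecimal, padded to 24 bits, is 0x6B5074.
Split into bytes (most-significant first): 6B 50 74.
Big-endian stores the most-significant byte at the lowest address.
So the memory order matches the most-significant-first order: 6B 50 74.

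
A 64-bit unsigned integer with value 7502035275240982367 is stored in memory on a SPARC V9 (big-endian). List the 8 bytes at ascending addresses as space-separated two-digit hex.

68 1C 95 55 D9 30 47 5F

7502035275240982367 in hexadecimal, padded to 64 bits, is 0x681C9555D930475F.
Split into bytes (most-significant first): 68 1C 95 55 D9 30 47 5F.
Big-endian stores the most-significant byte at the lowest address.
So the memory order matches the most-significant-first order: 68 1C 95 55 D9 30 47 5F.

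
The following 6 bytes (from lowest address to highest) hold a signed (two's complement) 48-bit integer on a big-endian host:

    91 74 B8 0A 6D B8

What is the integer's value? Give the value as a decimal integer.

Big-endian stores the most-significant byte at the lowest address.
The bytes are already most-significant first: 0x9174B80A6DB8.
Top bit is set, so as a signed 48-bit value this is 0x9174B80A6DB8 − 2^48 = -121544486785608.

-121544486785608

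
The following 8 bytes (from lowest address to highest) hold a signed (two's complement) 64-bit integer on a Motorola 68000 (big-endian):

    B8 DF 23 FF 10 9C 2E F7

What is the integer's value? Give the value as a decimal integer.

Big-endian: lowest address holds the most-significant byte.
The bytes are already most-significant first: 0xB8DF23FF109C2EF7.
Top bit is set, so as a signed 64-bit value this is 0xB8DF23FF109C2EF7 − 2^64 = -5125338272522031369.

-5125338272522031369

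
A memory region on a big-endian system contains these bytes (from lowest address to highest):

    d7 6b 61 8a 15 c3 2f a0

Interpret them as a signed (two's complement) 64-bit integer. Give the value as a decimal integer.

In big-endian order the high byte comes first in memory.
The bytes are already most-significant first: 0xD76B618A15C32FA0.
Top bit is set, so as a signed 64-bit value this is 0xD76B618A15C32FA0 − 2^64 = -2924136287348510816.

-2924136287348510816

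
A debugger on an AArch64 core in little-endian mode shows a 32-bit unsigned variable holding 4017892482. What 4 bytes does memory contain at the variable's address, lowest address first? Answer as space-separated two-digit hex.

82 2C 7C EF

4017892482 in hexadecimal, padded to 32 bits, is 0xEF7C2C82.
Split into bytes (most-significant first): EF 7C 2C 82.
Little-endian stores the least-significant byte at the lowest address.
So at ascending addresses the bytes are 82 2C 7C EF.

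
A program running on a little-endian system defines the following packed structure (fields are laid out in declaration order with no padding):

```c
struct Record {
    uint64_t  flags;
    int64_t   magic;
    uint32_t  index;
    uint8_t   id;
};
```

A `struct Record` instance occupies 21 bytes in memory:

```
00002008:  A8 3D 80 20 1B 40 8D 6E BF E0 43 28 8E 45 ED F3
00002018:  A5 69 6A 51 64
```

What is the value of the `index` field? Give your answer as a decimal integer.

1365928357

`index` follows `flags` (8 B), `magic` (8 B), so it starts at offset 8 + 8 = 16 and occupies 4 bytes.
Bytes at offsets 16..19: A5 69 6A 51.
Little-endian: lowest address holds the least-significant byte.
Reassemble most-significant byte first: 51 6A 69 A5 → 0x516A69A5.
0x516A69A5 = 1365928357.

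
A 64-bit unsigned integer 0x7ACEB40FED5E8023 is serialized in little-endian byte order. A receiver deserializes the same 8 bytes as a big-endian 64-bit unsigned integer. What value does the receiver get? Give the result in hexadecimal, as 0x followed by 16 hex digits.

0x23805EED0FB4CE7A

Stored little-endian, the bytes at ascending addresses are 23 80 5E ED 0F B4 CE 7A.
Read back as big-endian, the last byte is least significant, giving 0x23805EED0FB4CE7A.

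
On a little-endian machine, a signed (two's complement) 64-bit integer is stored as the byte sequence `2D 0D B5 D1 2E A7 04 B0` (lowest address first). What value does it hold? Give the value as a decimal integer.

-5763297803598754515

In little-endian order the low byte comes first in memory.
Reassemble most-significant byte first: B0 04 A7 2E D1 B5 0D 2D → 0xB004A72ED1B50D2D.
Top bit is set, so as a signed 64-bit value this is 0xB004A72ED1B50D2D − 2^64 = -5763297803598754515.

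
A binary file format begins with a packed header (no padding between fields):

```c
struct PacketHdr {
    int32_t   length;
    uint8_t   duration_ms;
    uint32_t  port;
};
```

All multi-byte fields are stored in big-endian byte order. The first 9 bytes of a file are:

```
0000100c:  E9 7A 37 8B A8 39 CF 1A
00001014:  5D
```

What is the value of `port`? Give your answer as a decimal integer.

`port` follows `length` (4 B), `duration_ms` (1 B), so it starts at offset 4 + 1 = 5 and occupies 4 bytes.
Bytes at offsets 5..8: 39 CF 1A 5D.
Big-endian stores the most-significant byte at the lowest address.
The bytes are already most-significant first: 0x39CF1A5D.
0x39CF1A5D = 969874013.

969874013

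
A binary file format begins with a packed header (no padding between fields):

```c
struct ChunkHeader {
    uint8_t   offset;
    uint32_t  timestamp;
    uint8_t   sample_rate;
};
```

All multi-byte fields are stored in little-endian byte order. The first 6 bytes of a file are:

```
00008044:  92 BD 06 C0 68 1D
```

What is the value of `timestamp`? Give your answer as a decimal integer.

1757415101

`timestamp` follows `offset` (1 byte), so it starts at byte offset 1 and occupies 4 bytes.
Bytes at offsets 1..4: BD 06 C0 68.
In little-endian order the low byte comes first in memory.
Reassemble most-significant byte first: 68 C0 06 BD → 0x68C006BD.
0x68C006BD = 1757415101.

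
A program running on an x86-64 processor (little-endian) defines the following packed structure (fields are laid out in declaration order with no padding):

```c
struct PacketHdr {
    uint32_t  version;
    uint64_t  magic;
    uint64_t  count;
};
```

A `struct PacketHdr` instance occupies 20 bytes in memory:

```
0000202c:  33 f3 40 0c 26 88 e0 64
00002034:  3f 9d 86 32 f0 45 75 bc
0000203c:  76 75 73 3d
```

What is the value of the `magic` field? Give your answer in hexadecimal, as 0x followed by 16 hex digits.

`magic` follows `version` (4 bytes), so it starts at byte offset 4 and occupies 8 bytes.
Bytes at offsets 4..11: 26 88 E0 64 3F 9D 86 32.
Little-endian stores the least-significant byte at the lowest address.
Reassemble most-significant byte first: 32 86 9D 3F 64 E0 88 26 → 0x32869D3F64E08826.

0x32869D3F64E08826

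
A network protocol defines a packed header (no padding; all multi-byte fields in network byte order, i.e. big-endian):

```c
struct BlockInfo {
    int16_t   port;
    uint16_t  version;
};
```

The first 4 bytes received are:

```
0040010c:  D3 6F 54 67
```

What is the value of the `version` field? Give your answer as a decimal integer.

21607

`version` follows `port` (2 bytes), so it starts at byte offset 2 and occupies 2 bytes.
Bytes at offsets 2..3: 54 67.
Big-endian stores the most-significant byte at the lowest address.
The bytes are already most-significant first: 0x5467.
0x5467 = 21607.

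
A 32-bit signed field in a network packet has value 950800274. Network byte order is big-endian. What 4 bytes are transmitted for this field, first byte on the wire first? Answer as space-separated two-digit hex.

38 AC 0F 92

950800274 in hexadecimal, padded to 32 bits, is 0x38AC0F92.
Split into bytes (most-significant first): 38 AC 0F 92.
Big-endian stores the most-significant byte at the lowest address.
So the memory order matches the most-significant-first order: 38 AC 0F 92.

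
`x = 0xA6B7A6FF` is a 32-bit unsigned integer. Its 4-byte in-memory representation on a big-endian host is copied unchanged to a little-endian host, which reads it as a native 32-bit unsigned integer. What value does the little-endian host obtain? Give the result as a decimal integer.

4289116070

Stored big-endian, the bytes at ascending addresses are A6 B7 A6 FF.
Read back as little-endian, the first byte is least significant, giving 0xFFA6B7A6.
0xFFA6B7A6 = 4289116070.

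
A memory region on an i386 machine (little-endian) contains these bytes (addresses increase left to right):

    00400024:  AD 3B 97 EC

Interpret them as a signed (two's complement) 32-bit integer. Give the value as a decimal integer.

Little-endian stores the least-significant byte at the lowest address.
Reassemble most-significant byte first: EC 97 3B AD → 0xEC973BAD.
Top bit is set, so as a signed 32-bit value this is 0xEC973BAD − 2^32 = -325633107.

-325633107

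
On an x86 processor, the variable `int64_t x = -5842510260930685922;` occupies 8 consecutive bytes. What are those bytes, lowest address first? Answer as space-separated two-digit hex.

1E D4 A6 64 DF 3B EB AE

Two's complement of -5842510260930685922 in 64 bits: 5842510260930685922 = 0x5114C4209B592BE2; invert → 0xAEEB3BDF64A6D41D; add 1 → 0xAEEB3BDF64A6D41E.
Split into bytes (most-significant first): AE EB 3B DF 64 A6 D4 1E.
Little-endian stores the least-significant byte at the lowest address.
So at ascending addresses the bytes are 1E D4 A6 64 DF 3B EB AE.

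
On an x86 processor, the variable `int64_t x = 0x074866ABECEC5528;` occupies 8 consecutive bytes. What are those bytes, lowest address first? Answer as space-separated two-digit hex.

28 55 EC EC AB 66 48 07

Split into bytes (most-significant first): 07 48 66 AB EC EC 55 28.
In little-endian order the low byte comes first in memory.
So at ascending addresses the bytes are 28 55 EC EC AB 66 48 07.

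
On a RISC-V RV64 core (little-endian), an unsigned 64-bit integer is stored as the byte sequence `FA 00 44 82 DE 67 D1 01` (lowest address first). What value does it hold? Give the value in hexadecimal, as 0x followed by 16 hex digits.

0x01D167DE824400FA

In little-endian order the low byte comes first in memory.
Reassemble most-significant byte first: 01 D1 67 DE 82 44 00 FA → 0x01D167DE824400FA.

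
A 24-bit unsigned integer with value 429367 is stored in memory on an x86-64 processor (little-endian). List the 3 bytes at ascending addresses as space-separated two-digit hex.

429367 in hexadecimal, padded to 24 bits, is 0x068D37.
Split into bytes (most-significant first): 06 8D 37.
Little-endian: lowest address holds the least-significant byte.
So at ascending addresses the bytes are 37 8D 06.

37 8D 06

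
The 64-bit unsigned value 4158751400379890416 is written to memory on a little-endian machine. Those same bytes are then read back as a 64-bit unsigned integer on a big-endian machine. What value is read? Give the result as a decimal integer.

17310373897167353401

4158751400379890416 in 64-bit hexadecimal is 0x39B6DA5D58CD3AF0.
Stored little-endian, the bytes at ascending addresses are F0 3A CD 58 5D DA B6 39.
Read back as big-endian, the last byte is least significant, giving 0xF03ACD585DDAB639.
0xF03ACD585DDAB639 = 17310373897167353401.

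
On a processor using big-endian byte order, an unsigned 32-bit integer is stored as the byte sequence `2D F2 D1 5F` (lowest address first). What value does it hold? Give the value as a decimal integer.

Big-endian stores the most-significant byte at the lowest address.
The bytes are already most-significant first: 0x2DF2D15F.
0x2DF2D15F = 770888031.

770888031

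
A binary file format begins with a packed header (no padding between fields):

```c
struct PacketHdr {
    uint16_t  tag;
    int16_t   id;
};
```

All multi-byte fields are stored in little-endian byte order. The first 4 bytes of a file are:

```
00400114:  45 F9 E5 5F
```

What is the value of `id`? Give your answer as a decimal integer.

`id` follows `tag` (2 bytes), so it starts at byte offset 2 and occupies 2 bytes.
Bytes at offsets 2..3: E5 5F.
Little-endian: lowest address holds the least-significant byte.
Reassemble most-significant byte first: 5F E5 → 0x5FE5.
0x5FE5 = 24549.

24549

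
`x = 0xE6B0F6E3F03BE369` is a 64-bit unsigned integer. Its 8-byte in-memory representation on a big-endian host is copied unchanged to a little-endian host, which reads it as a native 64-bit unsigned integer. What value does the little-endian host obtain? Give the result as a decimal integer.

Stored big-endian, the bytes at ascending addresses are E6 B0 F6 E3 F0 3B E3 69.
Read back as little-endian, the first byte is least significant, giving 0x69E33BF0E3F6B0E6.
0x69E33BF0E3F6B0E6 = 7630008099498537190.

7630008099498537190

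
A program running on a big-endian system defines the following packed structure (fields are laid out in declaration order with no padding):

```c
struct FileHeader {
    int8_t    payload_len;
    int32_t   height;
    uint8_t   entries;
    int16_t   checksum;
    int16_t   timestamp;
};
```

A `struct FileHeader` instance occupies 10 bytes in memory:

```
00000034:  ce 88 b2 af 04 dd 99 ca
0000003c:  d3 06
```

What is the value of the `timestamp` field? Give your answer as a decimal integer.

`timestamp` follows `payload_len` (1 B), `height` (4 B), `entries` (1 B), `checksum` (2 B), so it starts at offset 1 + 4 + 1 + 2 = 8 and occupies 2 bytes.
Bytes at offsets 8..9: D3 06.
Big-endian: lowest address holds the most-significant byte.
The bytes are already most-significant first: 0xD306.
Top bit is set, so as a signed 16-bit value this is 0xD306 − 2^16 = -11514.

-11514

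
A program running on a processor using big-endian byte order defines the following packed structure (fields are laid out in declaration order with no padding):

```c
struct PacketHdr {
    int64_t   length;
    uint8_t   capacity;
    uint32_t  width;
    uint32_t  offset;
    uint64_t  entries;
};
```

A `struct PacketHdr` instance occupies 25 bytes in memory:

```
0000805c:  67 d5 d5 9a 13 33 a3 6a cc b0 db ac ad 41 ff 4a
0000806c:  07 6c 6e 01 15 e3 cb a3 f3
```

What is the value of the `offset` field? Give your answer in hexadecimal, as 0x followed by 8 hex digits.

0x41FF4A07

`offset` follows `length` (8 B), `capacity` (1 B), `width` (4 B), so it starts at offset 8 + 1 + 4 = 13 and occupies 4 bytes.
Bytes at offsets 13..16: 41 FF 4A 07.
In big-endian order the high byte comes first in memory.
The bytes are already most-significant first: 0x41FF4A07.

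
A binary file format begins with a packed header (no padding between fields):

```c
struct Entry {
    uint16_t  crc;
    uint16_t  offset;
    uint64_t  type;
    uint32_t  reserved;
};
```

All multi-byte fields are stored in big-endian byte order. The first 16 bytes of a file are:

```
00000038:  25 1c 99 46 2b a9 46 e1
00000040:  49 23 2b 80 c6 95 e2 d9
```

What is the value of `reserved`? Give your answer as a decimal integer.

`reserved` follows `crc` (2 B), `offset` (2 B), `type` (8 B), so it starts at offset 2 + 2 + 8 = 12 and occupies 4 bytes.
Bytes at offsets 12..15: C6 95 E2 D9.
Big-endian: lowest address holds the most-significant byte.
The bytes are already most-significant first: 0xC695E2D9.
0xC695E2D9 = 3331711705.

3331711705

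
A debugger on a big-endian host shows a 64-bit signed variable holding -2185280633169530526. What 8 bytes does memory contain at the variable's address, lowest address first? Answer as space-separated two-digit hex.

Two's complement of -2185280633169530526 in 64 bits: 2185280633169530526 = 0x1E53AD28629C4E9E; invert → 0xE1AC52D79D63B161; add 1 → 0xE1AC52D79D63B162.
Split into bytes (most-significant first): E1 AC 52 D7 9D 63 B1 62.
Big-endian: lowest address holds the most-significant byte.
So the memory order matches the most-significant-first order: E1 AC 52 D7 9D 63 B1 62.

E1 AC 52 D7 9D 63 B1 62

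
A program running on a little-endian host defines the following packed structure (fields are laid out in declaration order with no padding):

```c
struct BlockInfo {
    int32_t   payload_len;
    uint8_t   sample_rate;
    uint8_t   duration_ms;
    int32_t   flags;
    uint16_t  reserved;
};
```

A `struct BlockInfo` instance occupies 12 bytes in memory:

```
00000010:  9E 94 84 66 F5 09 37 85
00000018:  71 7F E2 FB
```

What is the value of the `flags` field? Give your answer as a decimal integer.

`flags` follows `payload_len` (4 B), `sample_rate` (1 B), `duration_ms` (1 B), so it starts at offset 4 + 1 + 1 = 6 and occupies 4 bytes.
Bytes at offsets 6..9: 37 85 71 7F.
Little-endian stores the least-significant byte at the lowest address.
Reassemble most-significant byte first: 7F 71 85 37 → 0x7F718537.
0x7F718537 = 2138146103.

2138146103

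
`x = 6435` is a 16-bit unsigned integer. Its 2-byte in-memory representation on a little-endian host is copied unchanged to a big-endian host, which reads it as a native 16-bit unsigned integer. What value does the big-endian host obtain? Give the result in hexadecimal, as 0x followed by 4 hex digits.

0x2319

6435 in 16-bit hexadecimal is 0x1923.
Stored little-endian, the bytes at ascending addresses are 23 19.
Read back as big-endian, the last byte is least significant, giving 0x2319.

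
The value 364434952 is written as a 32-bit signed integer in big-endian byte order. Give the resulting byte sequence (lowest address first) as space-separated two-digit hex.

15 B8 D6 08

364434952 in hexadecimal, padded to 32 bits, is 0x15B8D608.
Split into bytes (most-significant first): 15 B8 D6 08.
Big-endian stores the most-significant byte at the lowest address.
So the memory order matches the most-significant-first order: 15 B8 D6 08.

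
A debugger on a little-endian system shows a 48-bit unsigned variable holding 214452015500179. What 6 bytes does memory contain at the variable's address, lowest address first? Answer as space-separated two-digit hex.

93 8B 34 00 0B C3

214452015500179 in hexadecimal, padded to 48 bits, is 0xC30B00348B93.
Split into bytes (most-significant first): C3 0B 00 34 8B 93.
Little-endian stores the least-significant byte at the lowest address.
So at ascending addresses the bytes are 93 8B 34 00 0B C3.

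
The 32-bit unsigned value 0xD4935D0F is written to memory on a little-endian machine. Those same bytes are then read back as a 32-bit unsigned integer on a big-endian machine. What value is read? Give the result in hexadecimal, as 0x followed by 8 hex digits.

0x0F5D93D4

Stored little-endian, the bytes at ascending addresses are 0F 5D 93 D4.
Read back as big-endian, the last byte is least significant, giving 0x0F5D93D4.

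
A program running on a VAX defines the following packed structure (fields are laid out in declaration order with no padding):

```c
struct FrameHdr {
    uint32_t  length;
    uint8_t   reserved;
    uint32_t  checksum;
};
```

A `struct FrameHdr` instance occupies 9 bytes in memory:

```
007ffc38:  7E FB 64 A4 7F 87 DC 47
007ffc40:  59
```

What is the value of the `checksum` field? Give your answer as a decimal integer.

1497881735

`checksum` follows `length` (4 B), `reserved` (1 B), so it starts at offset 4 + 1 = 5 and occupies 4 bytes.
Bytes at offsets 5..8: 87 DC 47 59.
Little-endian stores the least-significant byte at the lowest address.
Reassemble most-significant byte first: 59 47 DC 87 → 0x5947DC87.
0x5947DC87 = 1497881735.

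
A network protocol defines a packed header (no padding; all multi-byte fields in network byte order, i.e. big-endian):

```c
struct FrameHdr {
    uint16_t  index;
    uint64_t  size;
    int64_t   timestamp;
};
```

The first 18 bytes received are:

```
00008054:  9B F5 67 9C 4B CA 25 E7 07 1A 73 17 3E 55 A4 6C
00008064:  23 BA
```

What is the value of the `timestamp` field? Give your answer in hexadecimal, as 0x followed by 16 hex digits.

`timestamp` follows `index` (2 B), `size` (8 B), so it starts at offset 2 + 8 = 10 and occupies 8 bytes.
Bytes at offsets 10..17: 73 17 3E 55 A4 6C 23 BA.
In big-endian order the high byte comes first in memory.
The bytes are already most-significant first: 0x73173E55A46C23BA.

0x73173E55A46C23BA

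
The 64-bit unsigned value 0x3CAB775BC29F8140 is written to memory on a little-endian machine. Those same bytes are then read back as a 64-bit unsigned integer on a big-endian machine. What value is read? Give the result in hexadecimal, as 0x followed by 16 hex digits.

0x40819FC25B77AB3C

Stored little-endian, the bytes at ascending addresses are 40 81 9F C2 5B 77 AB 3C.
Read back as big-endian, the last byte is least significant, giving 0x40819FC25B77AB3C.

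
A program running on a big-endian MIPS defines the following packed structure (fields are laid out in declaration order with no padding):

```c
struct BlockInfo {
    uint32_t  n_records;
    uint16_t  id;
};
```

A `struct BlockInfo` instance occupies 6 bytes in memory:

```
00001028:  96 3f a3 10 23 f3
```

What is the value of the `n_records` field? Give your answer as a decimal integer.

`n_records` is the first field, at byte offset 0, occupying 4 bytes.
Bytes at offsets 0..3: 96 3F A3 10.
Big-endian stores the most-significant byte at the lowest address.
The bytes are already most-significant first: 0x963FA310.
0x963FA310 = 2520752912.

2520752912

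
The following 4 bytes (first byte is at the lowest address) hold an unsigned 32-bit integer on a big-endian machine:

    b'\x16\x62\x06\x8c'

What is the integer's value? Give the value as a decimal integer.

375522956

Big-endian stores the most-significant byte at the lowest address.
The bytes are already most-significant first: 0x1662068C.
0x1662068C = 375522956.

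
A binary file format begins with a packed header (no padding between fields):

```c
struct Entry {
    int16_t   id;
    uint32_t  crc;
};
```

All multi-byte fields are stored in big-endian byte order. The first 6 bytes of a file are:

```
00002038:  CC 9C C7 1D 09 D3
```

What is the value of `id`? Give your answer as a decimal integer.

-13156

`id` is the first field, at byte offset 0, occupying 2 bytes.
Bytes at offsets 0..1: CC 9C.
Big-endian stores the most-significant byte at the lowest address.
The bytes are already most-significant first: 0xCC9C.
Top bit is set, so as a signed 16-bit value this is 0xCC9C − 2^16 = -13156.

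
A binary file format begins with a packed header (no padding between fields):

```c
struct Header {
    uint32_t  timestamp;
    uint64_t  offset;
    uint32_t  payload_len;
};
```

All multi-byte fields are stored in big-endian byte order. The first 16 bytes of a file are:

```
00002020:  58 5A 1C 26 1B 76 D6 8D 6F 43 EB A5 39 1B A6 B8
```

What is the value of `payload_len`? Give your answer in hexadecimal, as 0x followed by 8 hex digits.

`payload_len` follows `timestamp` (4 B), `offset` (8 B), so it starts at offset 4 + 8 = 12 and occupies 4 bytes.
Bytes at offsets 12..15: 39 1B A6 B8.
In big-endian order the high byte comes first in memory.
The bytes are already most-significant first: 0x391BA6B8.

0x391BA6B8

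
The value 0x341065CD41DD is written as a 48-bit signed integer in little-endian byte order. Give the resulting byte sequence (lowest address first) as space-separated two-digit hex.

Split into bytes (most-significant first): 34 10 65 CD 41 DD.
Little-endian stores the least-significant byte at the lowest address.
So at ascending addresses the bytes are DD 41 CD 65 10 34.

DD 41 CD 65 10 34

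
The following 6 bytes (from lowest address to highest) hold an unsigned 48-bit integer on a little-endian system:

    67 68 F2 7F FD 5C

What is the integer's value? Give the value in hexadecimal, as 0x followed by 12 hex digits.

0x5CFD7FF26867

In little-endian order the low byte comes first in memory.
Reassemble most-significant byte first: 5C FD 7F F2 68 67 → 0x5CFD7FF26867.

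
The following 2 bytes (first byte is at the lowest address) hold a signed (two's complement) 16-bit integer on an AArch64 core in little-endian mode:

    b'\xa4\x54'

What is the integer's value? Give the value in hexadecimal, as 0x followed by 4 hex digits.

In little-endian order the low byte comes first in memory.
Reassemble most-significant byte first: 54 A4 → 0x54A4.

0x54A4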